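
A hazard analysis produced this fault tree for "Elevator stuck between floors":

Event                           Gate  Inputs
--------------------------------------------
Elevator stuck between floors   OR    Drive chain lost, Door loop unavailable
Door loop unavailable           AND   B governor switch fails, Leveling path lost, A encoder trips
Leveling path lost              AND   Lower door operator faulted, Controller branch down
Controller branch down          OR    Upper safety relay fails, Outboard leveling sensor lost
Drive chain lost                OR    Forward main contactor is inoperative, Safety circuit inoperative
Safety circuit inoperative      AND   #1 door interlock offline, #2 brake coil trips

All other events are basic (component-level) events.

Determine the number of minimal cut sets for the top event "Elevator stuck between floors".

4

Safety circuit inoperative [AND]: one cut set from each child combined → 1 × 1 = 1 cut set(s).
Drive chain lost [OR]: union of children's cut sets → 2 cut set(s).
Controller branch down [OR]: union of children's cut sets → 2 cut set(s).
Leveling path lost [AND]: one cut set from each child combined → 1 × 2 = 2 cut set(s).
Door loop unavailable [AND]: one cut set from each child combined → 1 × 2 × 1 = 2 cut set(s).
Elevator stuck between floors [OR]: union of children's cut sets → 4 cut set(s).
Minimal cut sets: {Forward main contactor is inoperative}; {#1 door interlock offline, #2 brake coil trips}; {A encoder trips, B governor switch fails, Lower door operator faulted, Upper safety relay fails}; {A encoder trips, B governor switch fails, Lower door operator faulted, Outboard leveling sensor lost}.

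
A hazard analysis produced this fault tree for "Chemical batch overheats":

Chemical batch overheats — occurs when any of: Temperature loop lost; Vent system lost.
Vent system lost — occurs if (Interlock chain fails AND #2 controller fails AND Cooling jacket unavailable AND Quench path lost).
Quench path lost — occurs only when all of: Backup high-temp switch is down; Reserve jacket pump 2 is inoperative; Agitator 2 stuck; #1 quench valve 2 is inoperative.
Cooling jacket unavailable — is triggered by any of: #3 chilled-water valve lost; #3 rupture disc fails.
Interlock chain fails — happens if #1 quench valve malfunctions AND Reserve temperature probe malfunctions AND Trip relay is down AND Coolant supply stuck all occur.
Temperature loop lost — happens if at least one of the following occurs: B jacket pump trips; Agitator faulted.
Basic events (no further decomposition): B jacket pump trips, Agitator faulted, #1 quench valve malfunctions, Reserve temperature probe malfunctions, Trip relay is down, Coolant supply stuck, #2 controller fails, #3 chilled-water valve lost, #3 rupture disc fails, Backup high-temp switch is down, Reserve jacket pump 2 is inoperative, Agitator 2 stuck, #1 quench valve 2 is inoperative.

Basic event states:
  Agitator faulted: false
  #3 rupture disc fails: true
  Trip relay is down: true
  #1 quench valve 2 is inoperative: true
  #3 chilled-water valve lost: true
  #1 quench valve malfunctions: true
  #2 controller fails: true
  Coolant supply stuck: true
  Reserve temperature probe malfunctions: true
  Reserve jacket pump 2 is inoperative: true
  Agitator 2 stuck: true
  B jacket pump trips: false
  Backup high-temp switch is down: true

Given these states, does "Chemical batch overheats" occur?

Temperature loop lost [OR]: B jacket pump trips=not, Agitator faulted=not → no input occurs → does not occur.
Interlock chain fails [AND]: #1 quench valve malfunctions=occurs, Reserve temperature probe malfunctions=occurs, Trip relay is down=occurs, Coolant supply stuck=occurs → all inputs occur → occurs.
Cooling jacket unavailable [OR]: #3 chilled-water valve lost=occurs, #3 rupture disc fails=occurs → at least one input occurs → occurs.
Quench path lost [AND]: Backup high-temp switch is down=occurs, Reserve jacket pump 2 is inoperative=occurs, Agitator 2 stuck=occurs, #1 quench valve 2 is inoperative=occurs → all inputs occur → occurs.
Vent system lost [AND]: Interlock chain fails=occurs, #2 controller fails=occurs, Cooling jacket unavailable=occurs, Quench path lost=occurs → all inputs occur → occurs.
Chemical batch overheats [OR]: Temperature loop lost=not, Vent system lost=occurs → at least one input occurs → occurs.

Yes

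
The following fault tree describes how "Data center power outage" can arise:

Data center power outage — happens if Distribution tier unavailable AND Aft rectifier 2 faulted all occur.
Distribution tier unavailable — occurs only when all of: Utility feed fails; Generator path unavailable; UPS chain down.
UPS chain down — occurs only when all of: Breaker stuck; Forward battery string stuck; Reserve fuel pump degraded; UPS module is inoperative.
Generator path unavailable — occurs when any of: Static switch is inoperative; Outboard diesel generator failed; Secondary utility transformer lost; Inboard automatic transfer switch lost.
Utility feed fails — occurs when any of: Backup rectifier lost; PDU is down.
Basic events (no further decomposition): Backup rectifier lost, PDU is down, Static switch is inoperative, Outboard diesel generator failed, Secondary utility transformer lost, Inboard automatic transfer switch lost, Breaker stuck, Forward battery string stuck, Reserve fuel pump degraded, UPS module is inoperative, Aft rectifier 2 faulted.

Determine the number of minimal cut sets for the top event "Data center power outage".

Utility feed fails [OR]: union of children's cut sets → 2 cut set(s).
Generator path unavailable [OR]: union of children's cut sets → 4 cut set(s).
UPS chain down [AND]: one cut set from each child combined → 1 × 1 × 1 × 1 = 1 cut set(s).
Distribution tier unavailable [AND]: one cut set from each child combined → 2 × 4 × 1 = 8 cut set(s).
Data center power outage [AND]: one cut set from each child combined → 8 × 1 = 8 cut set(s).
Minimal cut sets: {Aft rectifier 2 faulted, Backup rectifier lost, Breaker stuck, Forward battery string stuck, Reserve fuel pump degraded, Static switch is inoperative, UPS module is inoperative}; {Aft rectifier 2 faulted, Backup rectifier lost, Breaker stuck, Forward battery string stuck, Outboard diesel generator failed, Reserve fuel pump degraded, UPS module is inoperative}; {Aft rectifier 2 faulted, Backup rectifier lost, Breaker stuck, Forward battery string stuck, Reserve fuel pump degraded, Secondary utility transformer lost, UPS module is inoperative}; {Aft rectifier 2 faulted, Backup rectifier lost, Breaker stuck, Forward battery string stuck, Inboard automatic transfer switch lost, Reserve fuel pump degraded, UPS module is inoperative}; {Aft rectifier 2 faulted, Breaker stuck, Forward battery string stuck, PDU is down, Reserve fuel pump degraded, Static switch is inoperative, UPS module is inoperative}; {Aft rectifier 2 faulted, Breaker stuck, Forward battery string stuck, Outboard diesel generator failed, PDU is down, Reserve fuel pump degraded, UPS module is inoperative}; {Aft rectifier 2 faulted, Breaker stuck, Forward battery string stuck, PDU is down, Reserve fuel pump degraded, Secondary utility transformer lost, UPS module is inoperative}; {Aft rectifier 2 faulted, Breaker stuck, Forward battery string stuck, Inboard automatic transfer switch lost, PDU is down, Reserve fuel pump degraded, UPS module is inoperative}.

8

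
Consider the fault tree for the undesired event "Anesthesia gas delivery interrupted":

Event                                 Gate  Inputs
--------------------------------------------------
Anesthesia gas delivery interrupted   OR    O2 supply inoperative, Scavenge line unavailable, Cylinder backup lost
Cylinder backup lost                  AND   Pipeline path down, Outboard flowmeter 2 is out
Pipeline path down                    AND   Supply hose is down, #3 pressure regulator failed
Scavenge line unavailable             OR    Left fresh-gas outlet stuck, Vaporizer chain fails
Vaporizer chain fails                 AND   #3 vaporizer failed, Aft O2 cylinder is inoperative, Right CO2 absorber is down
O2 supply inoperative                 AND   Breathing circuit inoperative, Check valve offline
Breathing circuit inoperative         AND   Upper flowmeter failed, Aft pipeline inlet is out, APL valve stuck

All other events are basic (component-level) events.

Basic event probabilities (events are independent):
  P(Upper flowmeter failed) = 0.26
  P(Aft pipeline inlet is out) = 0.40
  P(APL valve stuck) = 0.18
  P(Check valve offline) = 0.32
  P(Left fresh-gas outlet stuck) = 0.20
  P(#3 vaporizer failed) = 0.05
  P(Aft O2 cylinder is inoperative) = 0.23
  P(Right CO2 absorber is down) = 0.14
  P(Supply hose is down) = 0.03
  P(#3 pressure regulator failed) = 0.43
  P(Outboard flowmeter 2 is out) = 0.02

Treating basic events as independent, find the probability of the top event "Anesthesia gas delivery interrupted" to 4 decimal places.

P(Breathing circuit inoperative) [AND] = 0.26 × 0.40 × 0.18 = 0.018720
P(O2 supply inoperative) [AND] = 0.018720 × 0.32 = 0.005990
P(Vaporizer chain fails) [AND] = 0.05 × 0.23 × 0.14 = 0.001610
P(Scavenge line unavailable) [OR] = 1 − (1−0.20) × (1−0.001610) = 0.201288
P(Pipeline path down) [AND] = 0.03 × 0.43 = 0.012900
P(Cylinder backup lost) [AND] = 0.012900 × 0.02 = 0.000258
P(Anesthesia gas delivery interrupted) [OR] = 1 − (1−0.005990) × (1−0.201288) × (1−0.000258) = 0.206277
Rounded to 4 decimal places: P(Anesthesia gas delivery interrupted) ≈ 0.2063.

0.2063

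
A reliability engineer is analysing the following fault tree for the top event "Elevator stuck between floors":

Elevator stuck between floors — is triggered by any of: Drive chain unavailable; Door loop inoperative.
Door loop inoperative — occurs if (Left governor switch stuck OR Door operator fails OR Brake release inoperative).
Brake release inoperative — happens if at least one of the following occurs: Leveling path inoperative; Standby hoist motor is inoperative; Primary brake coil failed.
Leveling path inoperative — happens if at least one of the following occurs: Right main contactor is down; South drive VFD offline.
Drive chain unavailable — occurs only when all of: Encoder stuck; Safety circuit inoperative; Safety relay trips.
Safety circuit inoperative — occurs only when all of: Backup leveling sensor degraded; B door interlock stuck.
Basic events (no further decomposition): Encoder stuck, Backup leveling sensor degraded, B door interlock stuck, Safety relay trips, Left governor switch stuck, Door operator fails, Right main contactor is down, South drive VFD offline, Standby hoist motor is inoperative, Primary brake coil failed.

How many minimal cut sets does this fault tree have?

7

Safety circuit inoperative [AND]: one cut set from each child combined → 1 × 1 = 1 cut set(s).
Drive chain unavailable [AND]: one cut set from each child combined → 1 × 1 × 1 = 1 cut set(s).
Leveling path inoperative [OR]: union of children's cut sets → 2 cut set(s).
Brake release inoperative [OR]: union of children's cut sets → 4 cut set(s).
Door loop inoperative [OR]: union of children's cut sets → 6 cut set(s).
Elevator stuck between floors [OR]: union of children's cut sets → 7 cut set(s).
Minimal cut sets: {B door interlock stuck, Backup leveling sensor degraded, Encoder stuck, Safety relay trips}; {Left governor switch stuck}; {Door operator fails}; {Right main contactor is down}; {South drive VFD offline}; {Standby hoist motor is inoperative}; {Primary brake coil failed}.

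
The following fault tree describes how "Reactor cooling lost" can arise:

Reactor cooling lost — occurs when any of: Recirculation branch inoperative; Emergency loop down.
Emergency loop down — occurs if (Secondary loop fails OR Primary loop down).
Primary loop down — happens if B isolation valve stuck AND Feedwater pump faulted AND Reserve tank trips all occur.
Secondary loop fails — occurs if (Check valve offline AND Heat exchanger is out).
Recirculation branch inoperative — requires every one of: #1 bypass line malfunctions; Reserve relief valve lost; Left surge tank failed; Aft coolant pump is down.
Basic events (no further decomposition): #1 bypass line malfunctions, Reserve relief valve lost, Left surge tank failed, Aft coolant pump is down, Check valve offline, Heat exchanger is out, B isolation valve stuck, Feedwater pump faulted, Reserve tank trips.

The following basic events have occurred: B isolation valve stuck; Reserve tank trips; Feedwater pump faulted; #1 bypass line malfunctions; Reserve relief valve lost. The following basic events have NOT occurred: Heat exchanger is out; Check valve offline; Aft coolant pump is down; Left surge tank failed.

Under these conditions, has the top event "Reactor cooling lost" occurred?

Recirculation branch inoperative [AND]: #1 bypass line malfunctions=occurs, Reserve relief valve lost=occurs, Left surge tank failed=not, Aft coolant pump is down=not → not all inputs occur → does not occur.
Secondary loop fails [AND]: Check valve offline=not, Heat exchanger is out=not → not all inputs occur → does not occur.
Primary loop down [AND]: B isolation valve stuck=occurs, Feedwater pump faulted=occurs, Reserve tank trips=occurs → all inputs occur → occurs.
Emergency loop down [OR]: Secondary loop fails=not, Primary loop down=occurs → at least one input occurs → occurs.
Reactor cooling lost [OR]: Recirculation branch inoperative=not, Emergency loop down=occurs → at least one input occurs → occurs.

Yes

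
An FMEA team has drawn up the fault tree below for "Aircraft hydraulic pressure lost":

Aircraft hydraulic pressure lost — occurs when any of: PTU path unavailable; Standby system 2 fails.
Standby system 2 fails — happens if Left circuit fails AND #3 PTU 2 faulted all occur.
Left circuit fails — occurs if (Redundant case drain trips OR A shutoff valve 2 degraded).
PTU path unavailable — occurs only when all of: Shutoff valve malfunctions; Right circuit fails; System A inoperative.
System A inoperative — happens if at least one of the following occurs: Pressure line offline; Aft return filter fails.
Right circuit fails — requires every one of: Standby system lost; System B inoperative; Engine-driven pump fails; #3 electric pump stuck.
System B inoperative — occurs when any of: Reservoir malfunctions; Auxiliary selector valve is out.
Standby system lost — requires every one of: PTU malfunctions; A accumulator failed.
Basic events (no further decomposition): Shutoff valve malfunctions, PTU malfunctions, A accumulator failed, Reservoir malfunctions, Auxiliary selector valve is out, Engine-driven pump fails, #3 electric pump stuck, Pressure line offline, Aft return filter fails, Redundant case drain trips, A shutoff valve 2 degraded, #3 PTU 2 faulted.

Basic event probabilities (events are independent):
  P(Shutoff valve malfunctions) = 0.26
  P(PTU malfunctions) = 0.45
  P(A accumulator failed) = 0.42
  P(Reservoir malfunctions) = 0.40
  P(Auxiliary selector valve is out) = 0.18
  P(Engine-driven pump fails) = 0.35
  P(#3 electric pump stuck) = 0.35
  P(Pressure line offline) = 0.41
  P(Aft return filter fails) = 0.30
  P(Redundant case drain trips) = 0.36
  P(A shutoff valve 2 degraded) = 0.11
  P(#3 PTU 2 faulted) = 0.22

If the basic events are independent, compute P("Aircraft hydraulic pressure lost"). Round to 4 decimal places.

0.0963

P(Standby system lost) [AND] = 0.45 × 0.42 = 0.189000
P(System B inoperative) [OR] = 1 − (1−0.40) × (1−0.18) = 0.508000
P(Right circuit fails) [AND] = 0.189000 × 0.508000 × 0.35 × 0.35 = 0.011761
P(System A inoperative) [OR] = 1 − (1−0.41) × (1−0.30) = 0.587000
P(PTU path unavailable) [AND] = 0.26 × 0.011761 × 0.587000 = 0.001795
P(Left circuit fails) [OR] = 1 − (1−0.36) × (1−0.11) = 0.430400
P(Standby system 2 fails) [AND] = 0.430400 × 0.22 = 0.094688
P(Aircraft hydraulic pressure lost) [OR] = 1 − (1−0.001795) × (1−0.094688) = 0.096313
Rounded to 4 decimal places: P(Aircraft hydraulic pressure lost) ≈ 0.0963.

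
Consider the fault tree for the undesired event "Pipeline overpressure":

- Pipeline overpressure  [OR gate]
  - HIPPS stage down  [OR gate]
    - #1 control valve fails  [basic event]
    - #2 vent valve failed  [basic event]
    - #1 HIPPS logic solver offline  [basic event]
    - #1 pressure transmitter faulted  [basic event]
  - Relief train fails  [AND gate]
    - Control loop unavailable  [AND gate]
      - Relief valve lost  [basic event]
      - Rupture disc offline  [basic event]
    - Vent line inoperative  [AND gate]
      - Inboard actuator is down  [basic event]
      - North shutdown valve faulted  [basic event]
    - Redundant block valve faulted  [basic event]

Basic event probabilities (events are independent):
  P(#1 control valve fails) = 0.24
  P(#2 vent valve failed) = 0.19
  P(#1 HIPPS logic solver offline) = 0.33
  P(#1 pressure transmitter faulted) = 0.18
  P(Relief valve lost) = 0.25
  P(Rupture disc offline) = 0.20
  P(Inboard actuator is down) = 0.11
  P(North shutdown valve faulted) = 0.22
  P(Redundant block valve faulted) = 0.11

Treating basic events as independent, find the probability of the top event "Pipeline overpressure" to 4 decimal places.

0.6618

P(HIPPS stage down) [OR] = 1 − (1−0.24) × (1−0.19) × (1−0.33) × (1−0.18) = 0.661789
P(Control loop unavailable) [AND] = 0.25 × 0.20 = 0.050000
P(Vent line inoperative) [AND] = 0.11 × 0.22 = 0.024200
P(Relief train fails) [AND] = 0.050000 × 0.024200 × 0.11 = 0.000133
P(Pipeline overpressure) [OR] = 1 − (1−0.661789) × (1−0.000133) = 0.661834
Rounded to 4 decimal places: P(Pipeline overpressure) ≈ 0.6618.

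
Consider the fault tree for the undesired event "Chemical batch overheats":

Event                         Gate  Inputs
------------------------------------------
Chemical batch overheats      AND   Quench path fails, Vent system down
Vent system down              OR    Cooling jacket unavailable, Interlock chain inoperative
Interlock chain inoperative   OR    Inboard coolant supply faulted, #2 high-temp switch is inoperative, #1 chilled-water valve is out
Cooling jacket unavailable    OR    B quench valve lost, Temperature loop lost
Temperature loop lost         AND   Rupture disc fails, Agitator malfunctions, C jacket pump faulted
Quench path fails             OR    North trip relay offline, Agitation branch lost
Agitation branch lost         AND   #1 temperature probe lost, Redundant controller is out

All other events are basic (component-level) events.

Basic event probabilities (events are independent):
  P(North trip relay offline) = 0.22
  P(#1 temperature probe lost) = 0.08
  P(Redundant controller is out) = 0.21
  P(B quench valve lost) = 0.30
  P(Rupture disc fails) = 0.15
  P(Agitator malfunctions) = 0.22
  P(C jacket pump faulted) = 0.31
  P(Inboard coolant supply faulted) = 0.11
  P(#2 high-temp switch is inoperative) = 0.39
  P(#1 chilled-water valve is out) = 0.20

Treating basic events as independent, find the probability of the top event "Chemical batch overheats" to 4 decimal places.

0.1630

P(Agitation branch lost) [AND] = 0.08 × 0.21 = 0.016800
P(Quench path fails) [OR] = 1 − (1−0.22) × (1−0.016800) = 0.233104
P(Temperature loop lost) [AND] = 0.15 × 0.22 × 0.31 = 0.010230
P(Cooling jacket unavailable) [OR] = 1 − (1−0.30) × (1−0.010230) = 0.307161
P(Interlock chain inoperative) [OR] = 1 − (1−0.11) × (1−0.39) × (1−0.20) = 0.565680
P(Vent system down) [OR] = 1 − (1−0.307161) × (1−0.565680) = 0.699086
P(Chemical batch overheats) [AND] = 0.233104 × 0.699086 = 0.162960
Rounded to 4 decimal places: P(Chemical batch overheats) ≈ 0.1630.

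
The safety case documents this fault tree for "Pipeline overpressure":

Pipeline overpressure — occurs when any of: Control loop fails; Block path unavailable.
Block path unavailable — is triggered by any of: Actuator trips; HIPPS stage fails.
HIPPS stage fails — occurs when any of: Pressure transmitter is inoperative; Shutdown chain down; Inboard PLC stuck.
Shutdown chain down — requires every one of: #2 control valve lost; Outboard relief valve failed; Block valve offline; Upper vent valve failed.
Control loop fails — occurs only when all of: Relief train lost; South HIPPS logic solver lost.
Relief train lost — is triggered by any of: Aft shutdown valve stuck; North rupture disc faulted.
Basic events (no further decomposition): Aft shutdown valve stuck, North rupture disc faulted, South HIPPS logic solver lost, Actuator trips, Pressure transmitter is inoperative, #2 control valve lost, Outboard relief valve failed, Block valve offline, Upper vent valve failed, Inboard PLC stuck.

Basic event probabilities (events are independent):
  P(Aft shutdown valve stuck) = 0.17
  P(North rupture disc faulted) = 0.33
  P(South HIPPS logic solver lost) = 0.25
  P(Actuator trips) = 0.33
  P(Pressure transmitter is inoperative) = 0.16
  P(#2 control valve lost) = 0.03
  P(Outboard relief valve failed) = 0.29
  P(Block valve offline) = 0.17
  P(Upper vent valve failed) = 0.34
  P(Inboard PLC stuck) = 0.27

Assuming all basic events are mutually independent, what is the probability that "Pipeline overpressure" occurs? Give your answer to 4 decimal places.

P(Relief train lost) [OR] = 1 − (1−0.17) × (1−0.33) = 0.443900
P(Control loop fails) [AND] = 0.443900 × 0.25 = 0.110975
P(Shutdown chain down) [AND] = 0.03 × 0.29 × 0.17 × 0.34 = 0.000503
P(HIPPS stage fails) [OR] = 1 − (1−0.16) × (1−0.000503) × (1−0.27) = 0.387108
P(Block path unavailable) [OR] = 1 − (1−0.33) × (1−0.387108) = 0.589362
P(Pipeline overpressure) [OR] = 1 − (1−0.110975) × (1−0.589362) = 0.634933
Rounded to 4 decimal places: P(Pipeline overpressure) ≈ 0.6349.

0.6349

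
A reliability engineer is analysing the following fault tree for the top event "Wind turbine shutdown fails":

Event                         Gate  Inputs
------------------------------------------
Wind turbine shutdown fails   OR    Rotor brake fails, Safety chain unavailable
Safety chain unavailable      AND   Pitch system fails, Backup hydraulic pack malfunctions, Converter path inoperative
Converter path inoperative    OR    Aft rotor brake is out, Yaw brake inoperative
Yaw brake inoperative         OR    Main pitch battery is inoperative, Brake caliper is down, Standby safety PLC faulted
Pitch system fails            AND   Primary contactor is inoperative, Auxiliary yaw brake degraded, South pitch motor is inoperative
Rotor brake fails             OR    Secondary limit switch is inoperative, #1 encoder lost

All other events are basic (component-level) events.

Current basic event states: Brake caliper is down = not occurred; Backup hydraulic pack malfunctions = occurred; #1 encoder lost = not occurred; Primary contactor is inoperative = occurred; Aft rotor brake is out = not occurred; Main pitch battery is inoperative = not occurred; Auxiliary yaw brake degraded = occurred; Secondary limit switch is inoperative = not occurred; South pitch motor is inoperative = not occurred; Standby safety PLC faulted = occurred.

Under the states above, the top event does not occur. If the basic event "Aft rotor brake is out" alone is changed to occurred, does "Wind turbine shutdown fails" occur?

No

Counterfactual: set "Aft rotor brake is out" to occurred.
Rotor brake fails [OR]: Secondary limit switch is inoperative=not, #1 encoder lost=not → no input occurs → does not occur.
Pitch system fails [AND]: Primary contactor is inoperative=occurs, Auxiliary yaw brake degraded=occurs, South pitch motor is inoperative=not → not all inputs occur → does not occur.
Yaw brake inoperative [OR]: Main pitch battery is inoperative=not, Brake caliper is down=not, Standby safety PLC faulted=occurs → at least one input occurs → occurs.
Converter path inoperative [OR]: Aft rotor brake is out=occurs, Yaw brake inoperative=occurs → at least one input occurs → occurs.
Safety chain unavailable [AND]: Pitch system fails=not, Backup hydraulic pack malfunctions=occurs, Converter path inoperative=occurs → not all inputs occur → does not occur.
Wind turbine shutdown fails [OR]: Rotor brake fails=not, Safety chain unavailable=not → no input occurs → does not occur.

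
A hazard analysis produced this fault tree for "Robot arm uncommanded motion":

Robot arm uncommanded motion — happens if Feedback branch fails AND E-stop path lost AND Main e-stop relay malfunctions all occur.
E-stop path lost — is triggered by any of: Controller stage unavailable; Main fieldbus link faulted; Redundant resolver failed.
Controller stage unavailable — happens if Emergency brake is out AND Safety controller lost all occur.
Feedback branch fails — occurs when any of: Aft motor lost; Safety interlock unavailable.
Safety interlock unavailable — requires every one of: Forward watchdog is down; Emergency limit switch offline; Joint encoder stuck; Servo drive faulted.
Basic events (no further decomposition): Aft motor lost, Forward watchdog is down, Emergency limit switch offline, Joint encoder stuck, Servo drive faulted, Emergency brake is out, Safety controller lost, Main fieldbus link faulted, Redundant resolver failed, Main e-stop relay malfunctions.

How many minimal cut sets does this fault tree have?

Safety interlock unavailable [AND]: one cut set from each child combined → 1 × 1 × 1 × 1 = 1 cut set(s).
Feedback branch fails [OR]: union of children's cut sets → 2 cut set(s).
Controller stage unavailable [AND]: one cut set from each child combined → 1 × 1 = 1 cut set(s).
E-stop path lost [OR]: union of children's cut sets → 3 cut set(s).
Robot arm uncommanded motion [AND]: one cut set from each child combined → 2 × 3 × 1 = 6 cut set(s).
Minimal cut sets: {Aft motor lost, Emergency brake is out, Main e-stop relay malfunctions, Safety controller lost}; {Aft motor lost, Main e-stop relay malfunctions, Main fieldbus link faulted}; {Aft motor lost, Main e-stop relay malfunctions, Redundant resolver failed}; {Emergency brake is out, Emergency limit switch offline, Forward watchdog is down, Joint encoder stuck, Main e-stop relay malfunctions, Safety controller lost, Servo drive faulted}; {Emergency limit switch offline, Forward watchdog is down, Joint encoder stuck, Main e-stop relay malfunctions, Main fieldbus link faulted, Servo drive faulted}; {Emergency limit switch offline, Forward watchdog is down, Joint encoder stuck, Main e-stop relay malfunctions, Redundant resolver failed, Servo drive faulted}.

6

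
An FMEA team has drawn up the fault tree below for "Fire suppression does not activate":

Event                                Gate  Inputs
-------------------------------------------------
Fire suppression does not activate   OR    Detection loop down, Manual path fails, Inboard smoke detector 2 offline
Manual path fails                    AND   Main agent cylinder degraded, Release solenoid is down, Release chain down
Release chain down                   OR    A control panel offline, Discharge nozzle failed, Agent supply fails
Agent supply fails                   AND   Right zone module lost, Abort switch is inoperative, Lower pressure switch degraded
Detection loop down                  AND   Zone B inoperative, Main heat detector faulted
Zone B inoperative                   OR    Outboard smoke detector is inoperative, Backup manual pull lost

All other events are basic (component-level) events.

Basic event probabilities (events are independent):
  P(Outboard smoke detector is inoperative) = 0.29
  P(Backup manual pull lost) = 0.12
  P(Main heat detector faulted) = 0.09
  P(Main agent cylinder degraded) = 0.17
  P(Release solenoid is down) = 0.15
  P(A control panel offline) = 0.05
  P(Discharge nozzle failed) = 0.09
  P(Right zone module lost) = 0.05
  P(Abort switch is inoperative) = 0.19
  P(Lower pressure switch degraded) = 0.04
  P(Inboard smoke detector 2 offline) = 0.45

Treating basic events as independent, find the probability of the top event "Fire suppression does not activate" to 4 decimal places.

P(Zone B inoperative) [OR] = 1 − (1−0.29) × (1−0.12) = 0.375200
P(Detection loop down) [AND] = 0.375200 × 0.09 = 0.033768
P(Agent supply fails) [AND] = 0.05 × 0.19 × 0.04 = 0.000380
P(Release chain down) [OR] = 1 − (1−0.05) × (1−0.09) × (1−0.000380) = 0.135829
P(Manual path fails) [AND] = 0.17 × 0.15 × 0.135829 = 0.003464
P(Fire suppression does not activate) [OR] = 1 − (1−0.033768) × (1−0.003464) × (1−0.45) = 0.470413
Rounded to 4 decimal places: P(Fire suppression does not activate) ≈ 0.4704.

0.4704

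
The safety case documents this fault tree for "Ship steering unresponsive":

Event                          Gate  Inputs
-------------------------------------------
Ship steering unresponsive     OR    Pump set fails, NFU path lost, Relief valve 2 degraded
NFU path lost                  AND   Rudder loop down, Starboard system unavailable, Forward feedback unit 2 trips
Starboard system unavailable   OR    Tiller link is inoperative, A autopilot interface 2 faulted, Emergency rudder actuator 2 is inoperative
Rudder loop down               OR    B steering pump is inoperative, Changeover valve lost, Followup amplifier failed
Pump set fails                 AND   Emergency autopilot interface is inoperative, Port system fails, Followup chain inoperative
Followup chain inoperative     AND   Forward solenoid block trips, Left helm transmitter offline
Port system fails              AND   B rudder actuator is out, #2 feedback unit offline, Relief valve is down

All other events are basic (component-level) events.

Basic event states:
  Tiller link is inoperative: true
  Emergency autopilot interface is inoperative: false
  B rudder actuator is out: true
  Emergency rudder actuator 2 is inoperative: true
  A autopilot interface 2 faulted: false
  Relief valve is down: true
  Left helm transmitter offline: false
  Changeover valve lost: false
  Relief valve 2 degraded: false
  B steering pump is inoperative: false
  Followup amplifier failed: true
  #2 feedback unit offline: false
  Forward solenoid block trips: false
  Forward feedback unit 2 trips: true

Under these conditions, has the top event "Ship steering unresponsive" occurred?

Yes

Port system fails [AND]: B rudder actuator is out=occurs, #2 feedback unit offline=not, Relief valve is down=occurs → not all inputs occur → does not occur.
Followup chain inoperative [AND]: Forward solenoid block trips=not, Left helm transmitter offline=not → not all inputs occur → does not occur.
Pump set fails [AND]: Emergency autopilot interface is inoperative=not, Port system fails=not, Followup chain inoperative=not → not all inputs occur → does not occur.
Rudder loop down [OR]: B steering pump is inoperative=not, Changeover valve lost=not, Followup amplifier failed=occurs → at least one input occurs → occurs.
Starboard system unavailable [OR]: Tiller link is inoperative=occurs, A autopilot interface 2 faulted=not, Emergency rudder actuator 2 is inoperative=occurs → at least one input occurs → occurs.
NFU path lost [AND]: Rudder loop down=occurs, Starboard system unavailable=occurs, Forward feedback unit 2 trips=occurs → all inputs occur → occurs.
Ship steering unresponsive [OR]: Pump set fails=not, NFU path lost=occurs, Relief valve 2 degraded=not → at least one input occurs → occurs.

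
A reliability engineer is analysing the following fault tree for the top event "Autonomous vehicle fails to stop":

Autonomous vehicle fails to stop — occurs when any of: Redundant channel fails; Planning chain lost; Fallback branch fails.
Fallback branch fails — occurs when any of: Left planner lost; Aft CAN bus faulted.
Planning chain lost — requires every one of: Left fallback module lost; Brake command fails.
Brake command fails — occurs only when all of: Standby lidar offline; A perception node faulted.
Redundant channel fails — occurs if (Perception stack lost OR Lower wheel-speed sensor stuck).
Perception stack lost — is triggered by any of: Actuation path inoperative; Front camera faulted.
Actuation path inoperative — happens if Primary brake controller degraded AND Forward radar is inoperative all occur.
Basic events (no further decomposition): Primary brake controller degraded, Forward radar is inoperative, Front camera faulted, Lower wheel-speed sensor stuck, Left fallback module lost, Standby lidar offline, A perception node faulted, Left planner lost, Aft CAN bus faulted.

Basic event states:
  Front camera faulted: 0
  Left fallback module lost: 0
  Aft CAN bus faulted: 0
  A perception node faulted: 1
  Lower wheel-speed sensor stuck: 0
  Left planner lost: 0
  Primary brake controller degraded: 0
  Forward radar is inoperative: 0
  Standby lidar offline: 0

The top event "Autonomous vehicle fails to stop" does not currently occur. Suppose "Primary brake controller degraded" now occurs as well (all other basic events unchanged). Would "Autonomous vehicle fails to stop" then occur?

No

Counterfactual: set "Primary brake controller degraded" to occurred.
Actuation path inoperative [AND]: Primary brake controller degraded=occurs, Forward radar is inoperative=not → not all inputs occur → does not occur.
Perception stack lost [OR]: Actuation path inoperative=not, Front camera faulted=not → no input occurs → does not occur.
Redundant channel fails [OR]: Perception stack lost=not, Lower wheel-speed sensor stuck=not → no input occurs → does not occur.
Brake command fails [AND]: Standby lidar offline=not, A perception node faulted=occurs → not all inputs occur → does not occur.
Planning chain lost [AND]: Left fallback module lost=not, Brake command fails=not → not all inputs occur → does not occur.
Fallback branch fails [OR]: Left planner lost=not, Aft CAN bus faulted=not → no input occurs → does not occur.
Autonomous vehicle fails to stop [OR]: Redundant channel fails=not, Planning chain lost=not, Fallback branch fails=not → no input occurs → does not occur.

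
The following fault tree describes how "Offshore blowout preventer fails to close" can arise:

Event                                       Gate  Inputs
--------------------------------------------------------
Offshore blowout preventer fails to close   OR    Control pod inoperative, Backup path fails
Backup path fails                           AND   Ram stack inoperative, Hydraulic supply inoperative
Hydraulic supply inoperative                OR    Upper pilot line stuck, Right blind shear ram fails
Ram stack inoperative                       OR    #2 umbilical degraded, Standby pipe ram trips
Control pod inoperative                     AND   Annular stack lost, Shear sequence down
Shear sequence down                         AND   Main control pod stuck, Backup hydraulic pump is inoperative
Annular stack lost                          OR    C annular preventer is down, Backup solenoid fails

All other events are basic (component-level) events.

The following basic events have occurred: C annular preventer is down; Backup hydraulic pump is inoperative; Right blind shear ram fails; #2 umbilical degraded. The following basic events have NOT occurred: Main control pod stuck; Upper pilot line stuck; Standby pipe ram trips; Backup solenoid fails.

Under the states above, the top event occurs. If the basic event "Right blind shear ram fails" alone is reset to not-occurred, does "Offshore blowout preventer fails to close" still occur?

Counterfactual: set "Right blind shear ram fails" to not occurred.
Annular stack lost [OR]: C annular preventer is down=occurs, Backup solenoid fails=not → at least one input occurs → occurs.
Shear sequence down [AND]: Main control pod stuck=not, Backup hydraulic pump is inoperative=occurs → not all inputs occur → does not occur.
Control pod inoperative [AND]: Annular stack lost=occurs, Shear sequence down=not → not all inputs occur → does not occur.
Ram stack inoperative [OR]: #2 umbilical degraded=occurs, Standby pipe ram trips=not → at least one input occurs → occurs.
Hydraulic supply inoperative [OR]: Upper pilot line stuck=not, Right blind shear ram fails=not → no input occurs → does not occur.
Backup path fails [AND]: Ram stack inoperative=occurs, Hydraulic supply inoperative=not → not all inputs occur → does not occur.
Offshore blowout preventer fails to close [OR]: Control pod inoperative=not, Backup path fails=not → no input occurs → does not occur.

No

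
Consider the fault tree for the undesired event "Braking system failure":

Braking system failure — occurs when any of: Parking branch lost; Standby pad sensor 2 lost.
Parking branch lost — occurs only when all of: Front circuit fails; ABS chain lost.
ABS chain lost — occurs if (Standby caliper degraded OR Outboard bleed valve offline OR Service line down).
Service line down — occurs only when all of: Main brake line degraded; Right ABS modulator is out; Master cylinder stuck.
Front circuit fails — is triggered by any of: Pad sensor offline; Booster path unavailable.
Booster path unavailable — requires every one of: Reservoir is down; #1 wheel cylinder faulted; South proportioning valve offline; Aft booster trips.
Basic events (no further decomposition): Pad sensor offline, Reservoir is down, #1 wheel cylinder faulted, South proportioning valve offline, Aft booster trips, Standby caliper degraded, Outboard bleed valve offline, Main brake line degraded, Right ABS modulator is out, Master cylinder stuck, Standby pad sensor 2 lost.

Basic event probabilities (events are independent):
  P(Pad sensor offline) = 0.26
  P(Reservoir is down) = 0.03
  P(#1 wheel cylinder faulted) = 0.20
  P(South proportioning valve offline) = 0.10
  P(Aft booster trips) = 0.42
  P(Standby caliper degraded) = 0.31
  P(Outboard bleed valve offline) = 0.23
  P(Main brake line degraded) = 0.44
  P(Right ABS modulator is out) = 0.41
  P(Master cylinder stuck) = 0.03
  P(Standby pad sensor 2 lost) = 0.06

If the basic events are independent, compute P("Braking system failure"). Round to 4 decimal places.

P(Booster path unavailable) [AND] = 0.03 × 0.20 × 0.10 × 0.42 = 0.000252
P(Front circuit fails) [OR] = 1 − (1−0.26) × (1−0.000252) = 0.260186
P(Service line down) [AND] = 0.44 × 0.41 × 0.03 = 0.005412
P(ABS chain lost) [OR] = 1 − (1−0.31) × (1−0.23) × (1−0.005412) = 0.471575
P(Parking branch lost) [AND] = 0.260186 × 0.471575 = 0.122697
P(Braking system failure) [OR] = 1 − (1−0.122697) × (1−0.06) = 0.175335
Rounded to 4 decimal places: P(Braking system failure) ≈ 0.1753.

0.1753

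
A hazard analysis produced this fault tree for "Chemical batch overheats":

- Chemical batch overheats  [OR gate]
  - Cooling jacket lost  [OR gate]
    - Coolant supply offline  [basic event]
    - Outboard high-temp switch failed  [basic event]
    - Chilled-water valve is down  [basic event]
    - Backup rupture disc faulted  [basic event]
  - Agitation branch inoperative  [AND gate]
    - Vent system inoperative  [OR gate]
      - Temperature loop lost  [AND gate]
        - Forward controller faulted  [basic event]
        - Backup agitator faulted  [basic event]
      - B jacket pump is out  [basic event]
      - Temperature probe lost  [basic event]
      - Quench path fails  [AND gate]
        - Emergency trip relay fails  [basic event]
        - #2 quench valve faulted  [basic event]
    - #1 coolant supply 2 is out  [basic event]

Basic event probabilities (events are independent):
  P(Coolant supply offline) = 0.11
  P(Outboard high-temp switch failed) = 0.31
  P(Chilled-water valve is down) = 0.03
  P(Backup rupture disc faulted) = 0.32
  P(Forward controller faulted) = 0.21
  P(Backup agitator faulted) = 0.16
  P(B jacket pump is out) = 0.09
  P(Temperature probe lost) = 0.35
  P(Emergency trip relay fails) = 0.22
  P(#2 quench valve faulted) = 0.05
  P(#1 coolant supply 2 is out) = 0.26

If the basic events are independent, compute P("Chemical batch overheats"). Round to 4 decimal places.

0.6407

P(Cooling jacket lost) [OR] = 1 − (1−0.11) × (1−0.31) × (1−0.03) × (1−0.32) = 0.594940
P(Temperature loop lost) [AND] = 0.21 × 0.16 = 0.033600
P(Quench path fails) [AND] = 0.22 × 0.05 = 0.011000
P(Vent system inoperative) [OR] = 1 − (1−0.033600) × (1−0.09) × (1−0.35) × (1−0.011000) = 0.434662
P(Agitation branch inoperative) [AND] = 0.434662 × 0.26 = 0.113012
P(Chemical batch overheats) [OR] = 1 − (1−0.594940) × (1−0.113012) = 0.640717
Rounded to 4 decimal places: P(Chemical batch overheats) ≈ 0.6407.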